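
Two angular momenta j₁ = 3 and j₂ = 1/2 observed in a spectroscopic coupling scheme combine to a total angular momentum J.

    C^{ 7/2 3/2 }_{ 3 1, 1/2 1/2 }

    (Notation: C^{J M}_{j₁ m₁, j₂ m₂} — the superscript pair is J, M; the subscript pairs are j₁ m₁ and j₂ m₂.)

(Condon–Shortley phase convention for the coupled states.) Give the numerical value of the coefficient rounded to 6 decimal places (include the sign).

triangle: 0!*6!*1!/8! = 720/40320
(j±m)!: 4!*2!*1!*0!*5!*2! = 11520
prefactor² = (2J+1)*Δ*N² = 11520/7
  k=0: +1/(0!*0!*2!*1!*4!*0!) = 1/48
Σ = 1/48  ⇒  CG² = 11520/7*(1/48)² = 5/7
CG = +√(5/7) = +0.845154

+0.845154  (= +√(5/7))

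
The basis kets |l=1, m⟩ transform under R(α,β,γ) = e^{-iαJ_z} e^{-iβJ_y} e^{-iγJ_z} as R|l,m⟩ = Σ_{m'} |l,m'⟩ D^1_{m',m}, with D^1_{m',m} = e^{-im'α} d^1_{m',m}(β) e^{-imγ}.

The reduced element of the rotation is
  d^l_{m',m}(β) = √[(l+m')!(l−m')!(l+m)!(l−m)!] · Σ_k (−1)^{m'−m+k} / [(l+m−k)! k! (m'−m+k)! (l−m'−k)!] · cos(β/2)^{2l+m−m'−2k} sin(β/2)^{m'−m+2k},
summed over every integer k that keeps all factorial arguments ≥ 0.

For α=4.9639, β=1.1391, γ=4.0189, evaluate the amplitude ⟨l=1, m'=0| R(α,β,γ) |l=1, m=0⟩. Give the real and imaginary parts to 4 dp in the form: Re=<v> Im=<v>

Re=0.4184 Im=0.0000

D^1_{0,0}(4.9639,1.1391,4.0189) = e^{-i·0·4.9639}·d^1_{0,0}(1.1391)·e^{-i·0·4.0189}. Compute d first:
c=cos(1.139100/2)=0.842144, s=sin(1.139100/2)=0.539253; N=√[1·1·1·1]=1.000000
The bounds max(0,m−m')=0 and min(l+m,l−m')=1 give 2 terms
  k=0: (−1)^0·1.0000/(1)·0.8421^2·0.5393^0 = +0.709206
  k=1: (−1)^1·1.0000/(1)·0.8421^0·0.5393^2 = -0.290794
d^1_{0,0}(1.1391) = +0.709206 -0.290794 = +0.418412
Phases: e^{-i·(0)·4.9639}=+1.000000+0.000000i, e^{-i·(0)·4.0189}=+1.000000+0.000000i ⇒ D=+0.418412+0.000000i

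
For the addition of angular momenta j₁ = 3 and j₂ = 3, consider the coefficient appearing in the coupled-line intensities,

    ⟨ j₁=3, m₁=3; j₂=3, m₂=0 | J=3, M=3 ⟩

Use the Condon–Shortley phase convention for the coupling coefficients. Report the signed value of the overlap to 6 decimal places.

+√(1/6) = +0.408248

j₁+j₂−J=3  J+j₁−j₂=3  J−j₁+j₂=3  j₁+j₂+J+1=10
(j₁±m₁, j₂±m₂, J±M) = (6,0,3,3,6,0)
P² = 7776
sum k=0..0:
  [0] +1/216 = 1/216
S = 1/216
C² = P²·S² = 1/6 ; C = +0.408248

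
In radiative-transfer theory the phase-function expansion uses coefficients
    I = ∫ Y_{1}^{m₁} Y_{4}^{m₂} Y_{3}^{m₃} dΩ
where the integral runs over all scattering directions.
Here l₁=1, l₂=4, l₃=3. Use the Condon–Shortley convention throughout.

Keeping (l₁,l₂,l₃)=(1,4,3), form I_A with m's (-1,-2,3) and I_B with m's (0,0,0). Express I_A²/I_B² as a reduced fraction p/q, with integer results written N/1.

1/16

Shared (l₁,l₂,l₃)=(1,4,3): N and (l;000)² cancel in I_A²/I_B².
A: Δ = 2!·0!·6!/9! = 1/252; Racah Σ t=2..2: t=2:+1/1440 = 1/1440; ⇒ 3j(1 4 3; -1 -2 3)² = 1/252, sgn +1
B: Δ = 2!·0!·6!/9! = 1/252; Racah Σ t=1..1: t=1:−1/36 = -1/36; ⇒ 3j(1 4 3; 0 0 0)² = 4/63, sgn +1
I_A²/I_B² = (1/252)/(4/63) = 1/16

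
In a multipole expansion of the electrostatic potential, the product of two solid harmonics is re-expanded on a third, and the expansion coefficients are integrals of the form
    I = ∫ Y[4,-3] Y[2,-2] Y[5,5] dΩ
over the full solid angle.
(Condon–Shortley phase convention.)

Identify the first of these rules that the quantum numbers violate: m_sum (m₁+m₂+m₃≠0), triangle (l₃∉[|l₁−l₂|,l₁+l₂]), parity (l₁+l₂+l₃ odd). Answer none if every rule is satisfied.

Σmᵢ = 0  ✓
l₃∈[|l₁−l₂|,l₁+l₂]=[2,6], have l₃=5  ✓
Σlᵢ = 11 ⇒ odd  ✗

parity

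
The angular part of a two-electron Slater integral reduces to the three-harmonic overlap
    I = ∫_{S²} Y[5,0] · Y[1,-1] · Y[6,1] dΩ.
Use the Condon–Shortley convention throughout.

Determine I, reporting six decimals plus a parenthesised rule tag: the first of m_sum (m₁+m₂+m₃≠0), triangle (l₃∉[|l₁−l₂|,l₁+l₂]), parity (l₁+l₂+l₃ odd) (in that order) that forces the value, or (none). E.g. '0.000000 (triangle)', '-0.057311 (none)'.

Rules hold: Σm=0, L=12 even, 4≤6≤6.
N = 11·3·13 = 429
Δ = 0!·10!·2!/13! = 1/858
Racah Σ t=0..0: t=0:+1/14400 = 1/14400
⇒ 3j(5 1 6; 0 0 0)² = 6/143, sgn +1
Racah Σ t=0..0: t=0:+1/28800 = 1/28800
⇒ 3j(5 1 6; 0 -1 1)² = 7/286, sgn -1
4πI² = N·(3j₀)²·(3jₘ)² = 63/143
I = -1·√(0.440559/4π) = -0.18723944
No selection rule forces the value: the integral is nonzero (none).

-0.187239 (none)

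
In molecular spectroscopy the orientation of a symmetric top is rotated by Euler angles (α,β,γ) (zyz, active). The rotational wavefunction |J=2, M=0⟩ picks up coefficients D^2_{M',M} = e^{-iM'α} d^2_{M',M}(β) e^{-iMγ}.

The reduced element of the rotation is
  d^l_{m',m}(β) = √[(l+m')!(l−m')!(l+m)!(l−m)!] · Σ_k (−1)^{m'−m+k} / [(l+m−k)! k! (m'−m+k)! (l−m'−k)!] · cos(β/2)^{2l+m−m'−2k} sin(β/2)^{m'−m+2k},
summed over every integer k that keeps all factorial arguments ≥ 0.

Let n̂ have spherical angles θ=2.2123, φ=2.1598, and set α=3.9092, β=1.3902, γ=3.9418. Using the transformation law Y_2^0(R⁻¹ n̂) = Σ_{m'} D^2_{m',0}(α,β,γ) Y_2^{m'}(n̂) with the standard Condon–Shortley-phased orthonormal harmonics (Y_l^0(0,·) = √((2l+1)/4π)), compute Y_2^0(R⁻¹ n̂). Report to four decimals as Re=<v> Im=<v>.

Need the full column D^2_{m',0} for m'=−2..2 at α=3.9092, β=1.3902, γ=3.9418.
cos(β/2)=0.767990, sin(β/2)=0.640462
d^2_{-2,0}: single k=2 term ⇒ +0.592616;  D = +0.021082+0.592241i
d^2_{-1,0}: k∈[1..2] ⇒ +0.710616 -0.494210 = +0.216406;  D = -0.155720-0.150276i
d^2_{0,0}: k∈[0..2] ⇒ +0.347874 -0.967738 +0.168257 = -0.451607;  D = -0.451607+0.000000i
d^2_{1,0}: k∈[0..1] ⇒ -0.710616 +0.494210 = -0.216406;  D = +0.155720-0.150276i
d^2_{2,0}: single k=0 term ⇒ +0.592616;  D = +0.021082-0.592241i
Y_2^{m'}(θ=2.2123,φ=2.1598) and Σ D·Y over m':
  (+0.0211+0.5922i)·(-0.0949+0.2291i)  (-0.1557-0.1503i)·(+0.2058+0.3080i)  (-0.4516+0.0000i)·(+0.0234+0.0000i)  (+0.1557-0.1503i)·(-0.2058+0.3080i)  (+0.0211-0.5922i)·(-0.0949-0.2291i)
Y_2^0(R⁻¹ n̂) = -0.257430+0.000000i

Re=-0.2574 Im=0.0000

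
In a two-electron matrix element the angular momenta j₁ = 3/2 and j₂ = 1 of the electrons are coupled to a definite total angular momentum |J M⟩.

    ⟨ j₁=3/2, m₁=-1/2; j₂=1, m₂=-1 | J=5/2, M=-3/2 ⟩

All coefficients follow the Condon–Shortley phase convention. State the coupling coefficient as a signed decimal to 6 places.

+0.774597  (= +√(3/5))

j₁+j₂−J=0  J+j₁−j₂=3  J−j₁+j₂=2  j₁+j₂+J+1=6
(j₁±m₁, j₂±m₂, J±M) = (1,2,0,2,1,4)
P² = 48/5
sum k=0..0:
  [0] +1/4 = 1/4
S = 1/4
C² = P²·S² = 3/5 ; C = +0.774597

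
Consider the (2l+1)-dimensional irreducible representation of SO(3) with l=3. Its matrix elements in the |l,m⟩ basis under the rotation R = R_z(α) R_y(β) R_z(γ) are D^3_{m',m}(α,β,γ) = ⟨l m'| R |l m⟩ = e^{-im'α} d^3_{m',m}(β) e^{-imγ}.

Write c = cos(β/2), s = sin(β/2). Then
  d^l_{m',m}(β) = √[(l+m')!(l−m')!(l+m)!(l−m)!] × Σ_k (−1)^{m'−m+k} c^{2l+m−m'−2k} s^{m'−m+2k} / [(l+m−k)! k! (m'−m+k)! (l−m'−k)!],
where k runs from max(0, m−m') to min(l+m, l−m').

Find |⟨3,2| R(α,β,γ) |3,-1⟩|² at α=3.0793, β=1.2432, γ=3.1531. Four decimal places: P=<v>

Split into d^3_{2,-1}(β=1.2432) × two z-phases.
Half-angle: c=0.812948, s=0.582337. N=√(120·1·2·24)=75.894664
k∈{0,1} keeps every argument non-negative
  k=0: (−1)^3·75.8947/(12)·0.8129^3·0.5823^3 = -0.671027
  k=1: (−1)^4·75.8947/(24)·0.8129^1·0.5823^5 = +0.172160
d^3_{2,-1}(1.2432) = -0.671027 +0.172160 = -0.498867
|D^3_{2,-1}|² = |d^3_{2,-1}(β)|² = (-0.498867)² = 0.248868 (the z-rotation phases have unit modulus)

P=0.2489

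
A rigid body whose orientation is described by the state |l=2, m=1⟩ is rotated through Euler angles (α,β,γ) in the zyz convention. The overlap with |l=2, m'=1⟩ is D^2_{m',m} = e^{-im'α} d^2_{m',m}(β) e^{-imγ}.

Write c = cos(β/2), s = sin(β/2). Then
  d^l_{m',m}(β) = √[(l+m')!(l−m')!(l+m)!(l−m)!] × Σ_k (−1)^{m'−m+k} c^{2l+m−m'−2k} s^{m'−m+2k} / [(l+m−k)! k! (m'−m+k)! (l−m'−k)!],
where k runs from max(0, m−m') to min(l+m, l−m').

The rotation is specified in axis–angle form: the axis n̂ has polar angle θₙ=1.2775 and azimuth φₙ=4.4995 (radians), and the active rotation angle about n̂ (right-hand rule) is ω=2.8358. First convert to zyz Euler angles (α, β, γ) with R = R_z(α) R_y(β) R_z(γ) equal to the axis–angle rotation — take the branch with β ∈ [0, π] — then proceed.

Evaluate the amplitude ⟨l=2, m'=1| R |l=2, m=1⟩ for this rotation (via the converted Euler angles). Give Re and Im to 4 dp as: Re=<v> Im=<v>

Axis–angle → zyz. n̂ = (sinθₙcosφₙ, sinθₙsinφₙ, cosθₙ) = (-0.202262, -0.935685, +0.289109), ω = 2.8358.
R = I cosω + sinω [n̂]ₓ + (1−cosω) n̂n̂ᵀ gives
  R = [-0.873687, +0.282691, -0.395926; +0.456763, +0.756787, -0.467590; +0.167448, -0.589372, -0.790318]
β = atan2(√(R₁₃²+R₂₃²), R₃₃) = 2.482124; α = atan2(R₂₃, R₁₃) mod 2π = 4.009792; γ = atan2(R₃₂, −R₃₁) mod 2π = 4.435570
First d^2_{1,1}(β=2.4821), then the phase factors e^{-i(1)α} and e^{-i(1)γ}:
With c≡cos(β/2)=0.323792 and s≡sin(β/2)=0.946128, N=[6·1·6·1]^{1/2}=6.000000
k: max(0,(1)−(1))=0 … min(2+(1),2−(1))=1
  k=0: (−1)^0·6.0000/(6)·0.3238^4·0.9461^0 = +0.010992
  k=1: (−1)^1·6.0000/(2)·0.3238^2·0.9461^2 = -0.281548
d^2_{1,1}(2.4821) = +0.010992 -0.281548 = -0.270557
Phases: e^{-i·(1)·4.0098}=-0.646202+0.763167i, e^{-i·(1)·4.4356}=-0.273297+0.961930i ⇒ D=+0.150837+0.224609i

Re=0.1508 Im=0.2246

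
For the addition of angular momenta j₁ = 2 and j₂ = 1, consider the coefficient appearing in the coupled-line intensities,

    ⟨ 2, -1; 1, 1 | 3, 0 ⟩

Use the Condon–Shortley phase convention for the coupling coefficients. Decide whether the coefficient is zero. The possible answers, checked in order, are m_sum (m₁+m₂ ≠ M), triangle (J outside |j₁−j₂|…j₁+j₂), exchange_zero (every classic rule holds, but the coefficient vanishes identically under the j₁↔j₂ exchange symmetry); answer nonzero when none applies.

m-sum: m₁+m₂ = -1+1 = 0, M = 0  ✓
triangle: |j₁−j₂| = 1 ≤ J = 3 ≤ j₁+j₂ = 3  ✓
exchange: j₁≠j₂ or m₁≠m₂ — the exchange symmetry imposes no constraint here
value check: CG = +√(1/5) = +0.447214 ≠ 0

nonzero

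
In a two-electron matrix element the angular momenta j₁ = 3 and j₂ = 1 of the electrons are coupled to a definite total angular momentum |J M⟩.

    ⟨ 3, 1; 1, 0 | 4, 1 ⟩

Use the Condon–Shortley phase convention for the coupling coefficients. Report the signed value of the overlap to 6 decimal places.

+0.731925

√[9·0!6!2!/9! · 4!2!1!1!5!3!] = √(8640/7)
  +(−1)^0/∏(0,0,2,1,4,1)! = 1/48  (running 1/48)
⟨..|..⟩ = √(8640/7)·(1/48) = +0.731925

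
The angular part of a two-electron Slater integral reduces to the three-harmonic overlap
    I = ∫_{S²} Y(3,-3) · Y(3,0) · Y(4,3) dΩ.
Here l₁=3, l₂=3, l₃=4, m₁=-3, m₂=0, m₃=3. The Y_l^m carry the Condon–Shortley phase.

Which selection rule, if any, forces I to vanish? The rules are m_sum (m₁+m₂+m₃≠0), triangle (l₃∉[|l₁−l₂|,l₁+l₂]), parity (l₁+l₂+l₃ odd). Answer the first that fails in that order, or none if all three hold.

azimuthal sum: -3 + 0 + 3 = 0  ✓
0 ≤ 4 ≤ 6 (triangle on l)  ✓
L = 3 + 3 + 4 = 10 (even)  ✓

none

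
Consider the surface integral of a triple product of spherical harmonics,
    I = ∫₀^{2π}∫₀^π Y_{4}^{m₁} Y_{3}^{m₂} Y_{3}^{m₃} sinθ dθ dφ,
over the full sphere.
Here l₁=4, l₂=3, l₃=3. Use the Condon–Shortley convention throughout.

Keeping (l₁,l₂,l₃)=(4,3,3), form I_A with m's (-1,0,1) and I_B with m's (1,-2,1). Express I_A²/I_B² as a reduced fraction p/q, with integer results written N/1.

Shared (l₁,l₂,l₃)=(4,3,3): N and (l;000)² cancel in I_A²/I_B².
A: Δ = 4!·4!·2!/11! = 1/34650; Racah Σ t=1..3: t=1:−1/288 t=2:+1/24 t=3:−1/48 = 5/288; ⇒ 3j(4 3 3; -1 0 1)² = 5/462, sgn +1
B: Δ = 4!·4!·2!/11! = 1/34650; Racah Σ t=0..1: t=0:+1/144 t=1:−1/48 = -1/72; ⇒ 3j(4 3 3; 1 -2 1)² = 16/693, sgn -1
I_A²/I_B² = (5/462)/(16/693) = 15/32

15/32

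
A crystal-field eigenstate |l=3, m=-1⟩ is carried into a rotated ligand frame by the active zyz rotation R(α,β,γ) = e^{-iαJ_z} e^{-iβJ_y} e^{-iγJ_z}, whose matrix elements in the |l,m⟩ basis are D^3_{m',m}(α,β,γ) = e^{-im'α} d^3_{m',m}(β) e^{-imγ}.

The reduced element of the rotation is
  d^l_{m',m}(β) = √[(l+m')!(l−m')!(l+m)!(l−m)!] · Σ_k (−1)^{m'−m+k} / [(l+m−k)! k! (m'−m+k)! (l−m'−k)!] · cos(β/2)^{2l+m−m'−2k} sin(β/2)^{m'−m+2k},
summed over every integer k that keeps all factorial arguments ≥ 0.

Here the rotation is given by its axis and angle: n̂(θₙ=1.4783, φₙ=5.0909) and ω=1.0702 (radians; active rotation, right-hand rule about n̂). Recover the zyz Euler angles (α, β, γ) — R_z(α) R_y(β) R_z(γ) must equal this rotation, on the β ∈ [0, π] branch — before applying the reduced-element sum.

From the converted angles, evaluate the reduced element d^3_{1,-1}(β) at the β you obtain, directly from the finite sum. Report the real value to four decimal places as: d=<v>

d=0.4746

Axis–angle → zyz. n̂ = (sinθₙcosφₙ, sinθₙsinφₙ, cosθₙ) = (+0.367958, -0.925244, +0.092364), ω = 1.0702.
R = I cosω + sinω [n̂]ₓ + (1−cosω) n̂n̂ᵀ gives
  R = [+0.550360, -0.258083, -0.794039; -0.096021, +0.925152, -0.367251; +0.829388, +0.278365, +0.484385]
β = atan2(√(R₁₃²+R₂₃²), R₃₃) = 1.065136; α = atan2(R₂₃, R₁₃) mod 2π = 3.574802; γ = atan2(R₃₂, −R₃₁) mod 2π = 2.817780
d^3_{1,-1}(β=1.0651) via the finite sum:
c=cos(1.065136/2)=0.861506, s=sin(1.065136/2)=0.507747; N=√[24·2·2·24]=48.000000
k∈{0,1,2} keeps every argument non-negative
  k=0: (−1)^2·48.0000/(8)·0.8615^4·0.5077^2 = +0.852079
  k=1: (−1)^3·48.0000/(6)·0.8615^2·0.5077^4 = -0.394636
  k=2: (−1)^4·48.0000/(48)·0.8615^0·0.5077^6 = +0.017135
d^3_{1,-1}(1.0651) = +0.852079 -0.394636 +0.017135 = +0.474578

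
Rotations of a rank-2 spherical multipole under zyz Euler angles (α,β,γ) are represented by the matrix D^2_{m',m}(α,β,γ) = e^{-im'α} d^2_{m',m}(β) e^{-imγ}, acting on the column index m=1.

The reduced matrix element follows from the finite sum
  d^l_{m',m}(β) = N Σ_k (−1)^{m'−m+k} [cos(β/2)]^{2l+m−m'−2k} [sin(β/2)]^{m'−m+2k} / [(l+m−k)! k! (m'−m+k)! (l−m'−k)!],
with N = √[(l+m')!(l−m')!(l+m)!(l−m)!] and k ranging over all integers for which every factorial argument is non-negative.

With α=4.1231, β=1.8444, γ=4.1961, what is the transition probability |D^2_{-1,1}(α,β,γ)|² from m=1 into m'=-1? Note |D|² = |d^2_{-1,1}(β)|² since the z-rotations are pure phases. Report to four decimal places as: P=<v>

P=0.0852

First d^2_{-1,1}(β=1.8444), then the phase factors e^{-i(-1)α} and e^{-i(1)γ}:
c=cos(1.844400/2)=0.604068, s=sin(1.844400/2)=0.796932; N=√[1·6·6·1]=6.000000
k∈{2,3} keeps every argument non-negative
  k=2: (−1)^0·6.0000/(2)·0.6041^2·0.7969^2 = +0.695243
  k=3: (−1)^1·6.0000/(6)·0.6041^0·0.7969^4 = -0.403354
d^2_{-1,1}(1.8444) = +0.695243 -0.403354 = +0.291889
|D^2_{-1,1}|² = |d^2_{-1,1}(β)|² = (+0.291889)² = 0.085199 (the z-rotation phases have unit modulus)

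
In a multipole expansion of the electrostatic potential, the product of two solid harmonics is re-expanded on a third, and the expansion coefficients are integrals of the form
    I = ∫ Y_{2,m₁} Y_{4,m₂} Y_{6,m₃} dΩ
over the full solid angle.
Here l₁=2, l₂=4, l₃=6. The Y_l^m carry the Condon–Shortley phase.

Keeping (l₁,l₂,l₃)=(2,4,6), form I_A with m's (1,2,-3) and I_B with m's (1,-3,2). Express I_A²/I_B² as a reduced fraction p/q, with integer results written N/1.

63/8

Shared (l₁,l₂,l₃)=(2,4,6): N and (l;000)² cancel in I_A²/I_B².
A: Δ = 0!·4!·8!/13! = 1/6435; Racah Σ t=0..0: t=0:+1/8640 = 1/8640; ⇒ 3j(2 4 6; 1 2 -3)² = 28/715, sgn -1
B: Δ = 0!·4!·8!/13! = 1/6435; Racah Σ t=0..0: t=0:+1/30240 = 1/30240; ⇒ 3j(2 4 6; 1 -3 2)² = 32/6435, sgn +1
I_A²/I_B² = (28/715)/(32/6435) = 63/8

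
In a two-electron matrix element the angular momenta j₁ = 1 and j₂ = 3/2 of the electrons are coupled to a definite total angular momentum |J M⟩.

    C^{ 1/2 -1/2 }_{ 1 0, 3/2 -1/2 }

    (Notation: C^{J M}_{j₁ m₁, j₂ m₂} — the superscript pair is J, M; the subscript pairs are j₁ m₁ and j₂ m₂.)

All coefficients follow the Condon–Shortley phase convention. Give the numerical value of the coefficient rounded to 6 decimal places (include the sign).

triangle: 2!×0!×1!/4! = 2/24
(j±m)!: 1!×1!×1!×2!×0!×1! = 2
prefactor² = (2J+1)×Δ×N² = 1/3
  k=1: −1/(1!×1!×0!×0!×0!×1!) = -1
Σ = -1  ⇒  CG² = 1/3×(-1)² = 1/3
CG = −√(1/3) = -0.577350

−√(1/3) = -0.577350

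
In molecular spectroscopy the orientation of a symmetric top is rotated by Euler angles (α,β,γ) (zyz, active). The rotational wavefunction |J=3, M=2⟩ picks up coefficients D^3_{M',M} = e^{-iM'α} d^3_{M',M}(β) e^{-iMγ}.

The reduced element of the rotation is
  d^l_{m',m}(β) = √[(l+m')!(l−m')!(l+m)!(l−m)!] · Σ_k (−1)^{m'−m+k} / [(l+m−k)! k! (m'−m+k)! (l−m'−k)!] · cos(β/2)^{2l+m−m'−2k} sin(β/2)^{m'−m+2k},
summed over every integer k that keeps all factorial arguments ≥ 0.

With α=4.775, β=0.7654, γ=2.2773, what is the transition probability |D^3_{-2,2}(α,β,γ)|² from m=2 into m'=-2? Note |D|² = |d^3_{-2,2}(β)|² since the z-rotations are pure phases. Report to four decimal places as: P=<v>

Split into d^3_{-2,2}(β=0.7654) × two z-phases.
Half-angle: c=0.927660, s=0.373427. N=√(1·120·120·1)=120.000000
The bounds max(0,m−m')=4 and min(l+m,l−m')=5 give 2 terms
  k=4: (−1)^0·120.0000/(24)·0.9277^2·0.3734^4 = +0.083670
  k=5: (−1)^1·120.0000/(120)·0.9277^0·0.3734^6 = -0.002712
d^3_{-2,2}(0.7654) = +0.083670 -0.002712 = +0.080958
|D^3_{-2,2}|² = |d^3_{-2,2}(β)|² = (+0.080958)² = 0.006554 (the z-rotation phases have unit modulus)

P=0.0066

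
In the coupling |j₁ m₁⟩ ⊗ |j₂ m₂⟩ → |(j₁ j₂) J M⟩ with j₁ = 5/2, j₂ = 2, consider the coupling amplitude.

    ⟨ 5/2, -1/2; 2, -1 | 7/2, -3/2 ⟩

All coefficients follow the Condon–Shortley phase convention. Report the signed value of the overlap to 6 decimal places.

j₁+j₂−J=1  J+j₁−j₂=4  J−j₁+j₂=3  j₁+j₂+J+1=9
(j₁±m₁, j₂±m₂, J±M) = (2,3,1,3,2,5)
P² = 384/7
sum k=0..1:
  [0] +1/12 = 1/12
  [1] −1/24 = -1/24
S = 1/24
C² = P²·S² = 2/21 ; C = +0.308607

+0.308607  (= +√(2/21))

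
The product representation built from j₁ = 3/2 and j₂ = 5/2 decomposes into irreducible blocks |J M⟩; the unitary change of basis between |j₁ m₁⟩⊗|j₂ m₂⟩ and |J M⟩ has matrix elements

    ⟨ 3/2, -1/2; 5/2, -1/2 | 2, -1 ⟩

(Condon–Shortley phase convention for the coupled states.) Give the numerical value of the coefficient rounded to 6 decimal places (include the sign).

√[5·2!1!3!/7! · 1!2!2!3!1!3!] = √(12/7)
  +(−1)^1/∏(1,1,1,1,0,2)! = -1/2  (running -1/2)
  +(−1)^2/∏(2,0,0,0,1,3)! = 1/12  (running -5/12)
⟨..|..⟩ = √(12/7)·(-5/12) = -0.545545

-0.545545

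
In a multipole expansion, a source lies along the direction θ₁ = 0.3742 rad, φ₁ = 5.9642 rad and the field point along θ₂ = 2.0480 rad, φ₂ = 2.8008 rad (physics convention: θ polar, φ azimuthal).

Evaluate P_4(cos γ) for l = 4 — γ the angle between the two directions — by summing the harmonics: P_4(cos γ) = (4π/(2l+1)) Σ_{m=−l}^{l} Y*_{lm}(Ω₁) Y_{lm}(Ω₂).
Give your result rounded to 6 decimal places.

-0.346305

Addition theorem: P_4(cos γ) = (4π/9) Σ_m Y*_{lm}(Ω₁) Y_{lm}(Ω₂), m = −4…4:
  m=-4: (0.00230 - 0.00756j) × (0.05679 + 0.26960j) = 0.00217 + 0.00019j  (running Σ = 0.00217 + 0.00019j)
  m=-3: (0.03277 - 0.04651j) × (0.21007 + 0.34385j) = 0.02288 + 0.00150j  (running Σ = 0.02505 + 0.00169j)
  m=-2: (0.18185 - 0.13482j) × (0.09771 + 0.07927j) = 0.02846 + 0.00124j  (running Σ = 0.05350 + 0.00293j)
  m=-1: (0.46841 - 0.15470j) × (-0.27711 - 0.09827j) = -0.14501 - 0.00316j  (running Σ = -0.09150 - 0.00023j)
  m=0: (0.34702 + 0.00000j) × (-0.18735 + 0.00000j) = -0.06501 + 0.00000j  (running Σ = -0.15652 - 0.00023j)
  m=1: (-0.46841 - 0.15470j) × (0.27711 - 0.09827j) = -0.14501 + 0.00316j  (running Σ = -0.30152 + 0.00293j)
  m=2: (0.18185 + 0.13482j) × (0.09771 - 0.07927j) = 0.02846 - 0.00124j  (running Σ = -0.27307 + 0.00169j)
  m=3: (-0.03277 - 0.04651j) × (-0.21007 + 0.34385j) = 0.02288 - 0.00150j  (running Σ = -0.25019 + 0.00019j)
  m=4: (0.00230 + 0.00756j) × (0.05679 - 0.26960j) = 0.00217 - 0.00019j  (running Σ = -0.24802 - 0.00000j)
Accumulated sum -0.24802 - 0.00000j; after 4π/(2l+1) scaling, -0.34631 - 0.00000j ⇒ P_4 = -0.346305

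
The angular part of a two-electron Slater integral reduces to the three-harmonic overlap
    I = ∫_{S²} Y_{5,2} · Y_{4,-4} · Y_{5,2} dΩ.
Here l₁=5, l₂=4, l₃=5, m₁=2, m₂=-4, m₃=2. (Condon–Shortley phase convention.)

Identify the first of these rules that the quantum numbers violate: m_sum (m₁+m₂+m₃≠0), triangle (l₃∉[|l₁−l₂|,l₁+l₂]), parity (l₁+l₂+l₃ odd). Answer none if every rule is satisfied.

m₁+m₂+m₃ = 2 − 4 + 2 = 0  ✓
triangle: |5−4|=1 ≤ l₃=5 ≤ 5+4=9  ✓
parity: l₁+l₂+l₃ = 14 is even  ✓

none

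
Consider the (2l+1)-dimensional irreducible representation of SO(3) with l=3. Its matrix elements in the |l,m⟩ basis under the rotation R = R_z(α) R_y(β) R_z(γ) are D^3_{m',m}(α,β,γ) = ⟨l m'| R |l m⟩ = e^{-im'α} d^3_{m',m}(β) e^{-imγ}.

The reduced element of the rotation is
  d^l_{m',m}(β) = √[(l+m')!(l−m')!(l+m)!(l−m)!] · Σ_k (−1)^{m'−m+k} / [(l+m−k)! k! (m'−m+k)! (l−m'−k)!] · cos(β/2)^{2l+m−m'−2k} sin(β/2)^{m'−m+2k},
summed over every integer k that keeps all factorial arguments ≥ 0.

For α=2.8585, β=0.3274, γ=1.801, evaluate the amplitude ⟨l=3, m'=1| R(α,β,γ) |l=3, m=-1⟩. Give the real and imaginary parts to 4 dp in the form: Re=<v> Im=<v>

Re=0.0715 Im=-0.1268

Split into d^3_{1,-1}(β=0.3274) × two z-phases.
c=cos(0.327400/2)=0.986631, s=sin(0.327400/2)=0.162970; N=√[24·2·2·24]=48.000000
Admissible k: 0..2 (factorial args all ≥0)
  k=0: (−1)^2·48.0000/(8)·0.9866^4·0.1630^2 = +0.151003
  k=1: (−1)^3·48.0000/(6)·0.9866^2·0.1630^4 = -0.005493
  k=2: (−1)^4·48.0000/(48)·0.9866^0·0.1630^6 = +0.000019
d^3_{1,-1}(0.3274) = +0.151003 -0.005493 +0.000019 = +0.145528
Attach z-rotation phases: D = e^{-i(1)(2.8585)}·(+0.145528)·e^{-i(-1)(1.8010)} = +0.071462-0.126774i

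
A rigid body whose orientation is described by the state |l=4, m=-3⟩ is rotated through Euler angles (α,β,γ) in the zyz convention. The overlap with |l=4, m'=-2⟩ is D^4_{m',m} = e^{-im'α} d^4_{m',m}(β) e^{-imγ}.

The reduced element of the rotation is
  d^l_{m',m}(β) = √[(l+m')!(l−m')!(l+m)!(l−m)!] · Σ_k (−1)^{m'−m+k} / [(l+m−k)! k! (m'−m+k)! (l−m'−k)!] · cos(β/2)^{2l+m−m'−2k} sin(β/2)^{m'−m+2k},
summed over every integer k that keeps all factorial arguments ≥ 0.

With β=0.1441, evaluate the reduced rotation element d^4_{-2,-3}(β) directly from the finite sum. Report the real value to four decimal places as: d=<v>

d^4_{-2,-3}(β=0.1441) via the finite sum:
With c≡cos(β/2)=0.997406 and s≡sin(β/2)=0.071988, N=[2·720·1·5040]^{1/2}=2693.993318
Admissible k: 0..1 (factorial args all ≥0)
  k=0: (−1)^1·2693.9933/(720)·0.9974^7·0.0720^1 = -0.264499
  k=1: (−1)^2·2693.9933/(240)·0.9974^5·0.0720^3 = +0.004134
d^4_{-2,-3}(0.1441) = -0.264499 +0.004134 = -0.260366

d=-0.2604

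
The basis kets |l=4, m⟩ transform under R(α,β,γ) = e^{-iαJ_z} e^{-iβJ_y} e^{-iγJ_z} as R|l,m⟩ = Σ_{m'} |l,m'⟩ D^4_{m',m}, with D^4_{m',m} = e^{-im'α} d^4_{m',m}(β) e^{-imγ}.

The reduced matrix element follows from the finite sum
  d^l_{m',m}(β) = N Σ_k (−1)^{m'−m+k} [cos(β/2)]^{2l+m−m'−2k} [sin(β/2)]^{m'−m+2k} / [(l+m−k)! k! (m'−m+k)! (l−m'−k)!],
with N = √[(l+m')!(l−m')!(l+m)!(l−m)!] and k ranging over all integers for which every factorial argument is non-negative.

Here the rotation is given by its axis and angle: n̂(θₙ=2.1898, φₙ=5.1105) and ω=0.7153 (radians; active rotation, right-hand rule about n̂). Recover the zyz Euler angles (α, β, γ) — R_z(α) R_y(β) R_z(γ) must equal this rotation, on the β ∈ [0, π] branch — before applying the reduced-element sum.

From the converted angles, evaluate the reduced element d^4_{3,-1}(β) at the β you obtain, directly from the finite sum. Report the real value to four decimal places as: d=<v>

d=0.0699

Axis–angle → zyz. n̂ = (sinθₙcosφₙ, sinθₙsinφₙ, cosθₙ) = (+0.315747, -0.750762, -0.580224), ω = 0.7153.
R = I cosω + sinω [n̂]ₓ + (1−cosω) n̂n̂ᵀ gives
  R = [+0.779332, +0.322434, -0.537287; -0.438638, +0.893048, -0.100311; +0.447479, +0.313850, +0.837413]
β = atan2(√(R₁₃²+R₂₃²), R₃₃) = 0.578264; α = atan2(R₂₃, R₁₃) mod 2π = 3.326167; γ = atan2(R₃₂, −R₃₁) mod 2π = 2.529945
d^4_{3,-1}(β=0.5783) via the finite sum:
c=cos(0.578264/2)=0.958492, s=sin(0.578264/2)=0.285120; N=√[5040·1·6·120]=1904.940944
k: max(0,(-1)−(3))=0 … min(4+(-1),4−(3))=1
  k=0: (−1)^4·1904.9409/(144)·0.9585^4·0.2851^4 = +0.073788
  k=1: (−1)^5·1904.9409/(240)·0.9585^2·0.2851^6 = -0.003918
d^4_{3,-1}(0.5783) = +0.073788 -0.003918 = +0.069870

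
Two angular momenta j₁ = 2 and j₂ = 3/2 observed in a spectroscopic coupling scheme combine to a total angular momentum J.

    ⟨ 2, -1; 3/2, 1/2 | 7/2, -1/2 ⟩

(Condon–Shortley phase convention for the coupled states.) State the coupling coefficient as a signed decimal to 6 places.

+0.585540  (= +√(12/35))

j₁+j₂−J=0  J+j₁−j₂=4  J−j₁+j₂=3  j₁+j₂+J+1=8
(j₁±m₁, j₂±m₂, J±M) = (1,3,2,1,3,4)
P² = 1728/35
sum k=0..0:
  [0] +1/12 = 1/12
S = 1/12
C² = P²·S² = 12/35 ; C = +0.585540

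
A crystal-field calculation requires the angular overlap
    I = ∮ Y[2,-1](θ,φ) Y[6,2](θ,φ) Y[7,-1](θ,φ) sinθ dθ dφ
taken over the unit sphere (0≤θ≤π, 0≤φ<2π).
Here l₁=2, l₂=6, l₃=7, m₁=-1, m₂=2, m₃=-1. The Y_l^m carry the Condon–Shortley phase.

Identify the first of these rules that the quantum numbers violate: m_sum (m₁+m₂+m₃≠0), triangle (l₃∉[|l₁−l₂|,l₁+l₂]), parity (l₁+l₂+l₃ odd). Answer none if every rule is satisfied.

parity

Σmᵢ = 0  ✓
l₃∈[|l₁−l₂|,l₁+l₂]=[4,8], have l₃=7  ✓
Σlᵢ = 15 ⇒ odd  ✗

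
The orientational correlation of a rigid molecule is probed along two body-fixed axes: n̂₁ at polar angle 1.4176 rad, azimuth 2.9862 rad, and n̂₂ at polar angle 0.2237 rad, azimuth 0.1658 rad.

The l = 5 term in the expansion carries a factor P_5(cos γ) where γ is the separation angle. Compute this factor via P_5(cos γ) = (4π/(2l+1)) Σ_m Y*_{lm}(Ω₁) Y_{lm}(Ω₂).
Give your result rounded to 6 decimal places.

-0.109250

Addition theorem: P_5(cos γ) = (4π/11) Σ_m Y*_{lm}(Ω₁) Y_{lm}(Ω₂), m = −5…5:
  [-5]  conj(Y_{5,-5})(Ω₁) = -0.312017+0.306797i ; Y_{5,-5}(Ω₂) = +0.000168-0.000184i ; Δ = +0.000004+0.000109i
  [-4]  conj(Y_{5,-4})(Ω₁) = +0.173699-0.124417i ; Y_{5,-4}(Ω₂) = +0.002731-0.002134i ; Δ = +0.000209-0.000710i
  [-3]  conj(Y_{5,-3})(Ω₁) = +0.235782-0.118638i ; Y_{5,-3}(Ω₂) = +0.025083-0.013618i ; Δ = +0.004298-0.006187i
  [-2]  conj(Y_{5,-2})(Ω₁) = -0.223695+0.071849i ; Y_{5,-2}(Ω₂) = +0.142438-0.049043i ; Δ = -0.028339+0.021205i
  [-1]  conj(Y_{5,-1})(Ω₁) = -0.214330+0.033576i ; Y_{5,-1}(Ω₂) = +0.467615-0.078249i ; Δ = -0.097597+0.032472i
  [+0]  conj(Y_{5,0})(Ω₁) = +0.239215-0.000000i ; Y_{5,0}(Ω₂) = +0.615417+0.000000i ; Δ = +0.147217+0.000000i
  [+1]  conj(Y_{5,1})(Ω₁) = +0.214330+0.033576i ; Y_{5,1}(Ω₂) = -0.467615-0.078249i ; Δ = -0.097597-0.032472i
  [+2]  conj(Y_{5,2})(Ω₁) = -0.223695-0.071849i ; Y_{5,2}(Ω₂) = +0.142438+0.049043i ; Δ = -0.028339-0.021205i
  [+3]  conj(Y_{5,3})(Ω₁) = -0.235782-0.118638i ; Y_{5,3}(Ω₂) = -0.025083-0.013618i ; Δ = +0.004298+0.006187i
  [+4]  conj(Y_{5,4})(Ω₁) = +0.173699+0.124417i ; Y_{5,4}(Ω₂) = +0.002731+0.002134i ; Δ = +0.000209+0.000710i
  [+5]  conj(Y_{5,5})(Ω₁) = +0.312017+0.306797i ; Y_{5,5}(Ω₂) = -0.000168-0.000184i ; Δ = +0.000004-0.000109i
Total Σ_m = -0.095632-0.000000i. Multiply by 1.142397: -0.109250-0.000000i. P_5(cos γ) = -0.109250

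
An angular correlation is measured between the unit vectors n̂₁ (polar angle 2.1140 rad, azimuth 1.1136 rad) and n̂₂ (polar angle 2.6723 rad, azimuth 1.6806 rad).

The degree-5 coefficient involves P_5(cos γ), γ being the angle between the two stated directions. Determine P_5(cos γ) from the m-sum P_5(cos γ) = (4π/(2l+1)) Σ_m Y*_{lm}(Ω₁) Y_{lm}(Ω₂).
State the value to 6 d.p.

-0.411565

Addition theorem: P_5(cos γ) = (4π/11) Σ_m Y*_{lm}(Ω₁) Y_{lm}(Ω₂), m = −5…5:
  m=-5: (0.16110 - 0.13993j) × (-0.00458 - 0.00749j) = -0.00179 - 0.00057j  (running Σ = -0.00179 - 0.00057j)
  m=-4: (0.10395 + 0.39394j) × (-0.04957 + 0.02329j) = -0.01433 - 0.01710j  (running Σ = -0.01611 - 0.01767j)
  m=-3: (-0.29879 - 0.06032j) × (0.06376 + 0.18650j) = -0.00780 - 0.05957j  (running Σ = -0.02391 - 0.07724j)
  m=-2: (-0.07777 + 0.10095j) × (0.41833 - 0.09337j) = -0.02311 + 0.04949j  (running Σ = -0.04702 - 0.02775j)
  m=-1: (-0.15025 - 0.30541j) × (-0.05002 - 0.45375j) = -0.13106 + 0.08345j  (running Σ = -0.17808 + 0.05570j)
  m=0: (-0.04807 + 0.00000j) × (0.08536 + 0.00000j) = -0.00410 + 0.00000j  (running Σ = -0.18218 + 0.05570j)
  m=1: (0.15025 - 0.30541j) × (0.05002 - 0.45375j) = -0.13106 - 0.08345j  (running Σ = -0.31325 - 0.02775j)
  m=2: (-0.07777 - 0.10095j) × (0.41833 + 0.09337j) = -0.02311 - 0.04949j  (running Σ = -0.33635 - 0.07724j)
  m=3: (0.29879 - 0.06032j) × (-0.06376 + 0.18650j) = -0.00780 + 0.05957j  (running Σ = -0.34415 - 0.01767j)
  m=4: (0.10395 - 0.39394j) × (-0.04957 - 0.02329j) = -0.01433 + 0.01710j  (running Σ = -0.35848 - 0.00057j)
  m=5: (-0.16110 - 0.13993j) × (0.00458 - 0.00749j) = -0.00179 + 0.00057j  (running Σ = -0.36026 + 0.00000j)
Σ over m = -0.36026 + 0.00000j; ×(4π/11) → -0.41157 + 0.00000j. Real part: -0.411565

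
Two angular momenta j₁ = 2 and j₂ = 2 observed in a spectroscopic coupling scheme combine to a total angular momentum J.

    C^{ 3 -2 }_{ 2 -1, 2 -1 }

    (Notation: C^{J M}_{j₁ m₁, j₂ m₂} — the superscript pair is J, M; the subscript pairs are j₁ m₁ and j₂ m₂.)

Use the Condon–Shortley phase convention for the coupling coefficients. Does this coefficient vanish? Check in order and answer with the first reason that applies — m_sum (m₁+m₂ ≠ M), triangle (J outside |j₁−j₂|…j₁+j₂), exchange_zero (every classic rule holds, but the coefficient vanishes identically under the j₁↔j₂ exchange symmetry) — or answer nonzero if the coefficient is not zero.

exchange_zero

m-sum: m₁+m₂ = -1+(-1) = -2, M = -2  ✓
triangle: |j₁−j₂| = 0 ≤ J = 3 ≤ j₁+j₂ = 4  ✓
exchange: j₁=j₂ and m₁=m₂, and (−1)^(j₁+j₂−J) = (−1)^1 = −1 forces ⟨j₁m₁;j₂m₂|JM⟩ = −⟨j₂m₂;j₁m₁|JM⟩ = −⟨j₁m₁;j₂m₂|JM⟩ ⇒ the coefficient vanishes identically
Racah sum check: Σ_k collapses to 0 ⇒ CG = 0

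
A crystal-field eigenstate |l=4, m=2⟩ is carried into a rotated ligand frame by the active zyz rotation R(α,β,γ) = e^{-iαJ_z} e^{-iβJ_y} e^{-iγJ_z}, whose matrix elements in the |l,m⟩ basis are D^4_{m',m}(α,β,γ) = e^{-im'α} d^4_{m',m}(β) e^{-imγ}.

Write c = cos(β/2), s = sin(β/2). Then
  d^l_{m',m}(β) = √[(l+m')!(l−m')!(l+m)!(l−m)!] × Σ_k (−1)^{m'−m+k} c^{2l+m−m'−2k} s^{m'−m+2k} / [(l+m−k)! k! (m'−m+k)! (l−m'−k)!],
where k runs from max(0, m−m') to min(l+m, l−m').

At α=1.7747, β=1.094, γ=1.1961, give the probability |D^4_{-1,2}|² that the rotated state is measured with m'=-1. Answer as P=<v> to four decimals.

Split into d^4_{-1,2}(β=1.0940) × two z-phases.
With c≡cos(β/2)=0.854089 and s≡sin(β/2)=0.520127, N=[6·120·720·2]^{1/2}=1018.233765
Admissible k: 3..5 (factorial args all ≥0)
  k=3: (−1)^0·1018.2338/(72)·0.8541^5·0.5201^3 = +0.904397
  k=4: (−1)^1·1018.2338/(48)·0.8541^3·0.5201^5 = -0.503111
  k=5: (−1)^2·1018.2338/(240)·0.8541^1·0.5201^7 = +0.037317
d^4_{-1,2}(1.0940) = +0.904397 -0.503111 +0.037317 = +0.438603
|D^4_{-1,2}|² = |d^4_{-1,2}(β)|² = (+0.438603)² = 0.192373 (the z-rotation phases have unit modulus)

P=0.1924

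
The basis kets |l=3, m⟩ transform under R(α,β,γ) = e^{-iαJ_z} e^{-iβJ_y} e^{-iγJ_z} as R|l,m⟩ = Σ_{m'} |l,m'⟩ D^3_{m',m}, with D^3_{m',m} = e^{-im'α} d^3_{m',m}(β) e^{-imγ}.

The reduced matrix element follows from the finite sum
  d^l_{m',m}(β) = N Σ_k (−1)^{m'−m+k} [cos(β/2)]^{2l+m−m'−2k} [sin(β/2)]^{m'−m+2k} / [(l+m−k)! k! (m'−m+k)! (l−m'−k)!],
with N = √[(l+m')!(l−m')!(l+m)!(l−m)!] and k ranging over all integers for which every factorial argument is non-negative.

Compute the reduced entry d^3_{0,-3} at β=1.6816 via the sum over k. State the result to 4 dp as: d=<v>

d=-0.5488

d^3_{0,-3}(β=1.6816) via the finite sum:
c=cos(1.681600/2)=0.666867, s=sin(1.681600/2)=0.745177; N=√[6·6·1·720]=160.996894
Admissible k: 0..0 (factorial args all ≥0)
  k=0: (−1)^3·160.9969/(36)·0.6669^3·0.7452^3 = -0.548796
d^3_{0,-3}(1.6816) = -0.548796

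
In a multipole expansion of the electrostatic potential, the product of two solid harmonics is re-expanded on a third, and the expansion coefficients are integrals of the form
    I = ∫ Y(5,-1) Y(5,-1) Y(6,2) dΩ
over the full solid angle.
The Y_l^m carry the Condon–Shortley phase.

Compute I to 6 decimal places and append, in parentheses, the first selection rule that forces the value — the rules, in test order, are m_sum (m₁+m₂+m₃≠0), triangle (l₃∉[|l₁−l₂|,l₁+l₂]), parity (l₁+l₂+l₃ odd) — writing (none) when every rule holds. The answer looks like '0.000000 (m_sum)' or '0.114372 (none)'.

0.125759 (none)

Checks pass: Σm=0; 16 even; l₃=6∈[0,10].
(2·5+1)(2·5+1)(2·6+1) = 1573
Δ: 4! 6! 6! / 17! → 1/28588560
sum: t=0:+1/345600 t=1:−1/13824 t=2:+1/5184 t=3:−1/13824 t=4:+1/345600 = 7/129600
3j²(5 5 6; 0 0 0) = Δ·Π!·Σ² = 80/7293  (sign +1)
sum: t=0:+1/829440 t=1:−1/25920 t=2:+1/9216 t=3:−1/25920 t=4:+1/829440 = 7/207360
3j²(5 5 6; -1 -1 2) = Δ·Π!·Σ² = 28/2431  (sign +1)
combine: 4πI² = 1573·80/7293·28/2431 = 2240/11271
take √, sign +1: I = 0.12575865
No selection rule forces the value: the integral is nonzero (none).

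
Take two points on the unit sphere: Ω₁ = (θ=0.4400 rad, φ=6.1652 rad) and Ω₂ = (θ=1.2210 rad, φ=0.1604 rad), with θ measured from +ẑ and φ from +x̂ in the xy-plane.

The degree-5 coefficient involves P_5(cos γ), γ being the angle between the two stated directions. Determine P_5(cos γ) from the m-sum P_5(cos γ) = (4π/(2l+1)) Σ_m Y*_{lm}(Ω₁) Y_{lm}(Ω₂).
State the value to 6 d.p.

Expand P_5 via completeness: Σ_{m} conj(Y_{5,m}) at Ω₁ times Y_{5,m} at Ω₂ —
  [-5]  conj(Y_{5,-5})(Ω₁) = (0.005407, -0.003620) ; Y_{5,-5}(Ω₂) = (0.236128, -0.244101) ; Δ = (0.000393, -0.002175)
  [-4]  conj(Y_{5,-4})(Ω₁) = (0.038930, -0.019870) ; Y_{5,-4}(Ω₂) = (0.313872, -0.234473) ; Δ = (0.007560, -0.015365)
  [-3]  conj(Y_{5,-3})(Ω₁) = (0.159663, -0.058998) ; Y_{5,-3}(Ω₂) = (0.014500, -0.007571) ; Δ = (0.001868, -0.002064)
  [-2]  conj(Y_{5,-2})(Ω₁) = (0.393741, -0.094675) ; Y_{5,-2}(Ω₂) = (-0.315048, 0.104684) ; Δ = (-0.114137, 0.071045)
  [-1]  conj(Y_{5,-1})(Ω₁) = (0.489234, -0.057992) ; Y_{5,-1}(Ω₂) = (-0.105323, 0.017040) ; Δ = (-0.050540, 0.014445)
  [+0]  conj(Y_{5,0})(Ω₁) = (-0.009114, -0.000000) ; Y_{5,0}(Ω₂) = (0.306516, 0.000000) ; Δ = (-0.002794, -0.000000)
  [+1]  conj(Y_{5,1})(Ω₁) = (-0.489234, -0.057992) ; Y_{5,1}(Ω₂) = (0.105323, 0.017040) ; Δ = (-0.050540, -0.014445)
  [+2]  conj(Y_{5,2})(Ω₁) = (0.393741, 0.094675) ; Y_{5,2}(Ω₂) = (-0.315048, -0.104684) ; Δ = (-0.114137, -0.071045)
  [+3]  conj(Y_{5,3})(Ω₁) = (-0.159663, -0.058998) ; Y_{5,3}(Ω₂) = (-0.014500, -0.007571) ; Δ = (0.001868, 0.002064)
  [+4]  conj(Y_{5,4})(Ω₁) = (0.038930, 0.019870) ; Y_{5,4}(Ω₂) = (0.313872, 0.234473) ; Δ = (0.007560, 0.015365)
  [+5]  conj(Y_{5,5})(Ω₁) = (-0.005407, -0.003620) ; Y_{5,5}(Ω₂) = (-0.236128, -0.244101) ; Δ = (0.000393, 0.002175)
Σ over m = (-0.312503, -0.000000); ×(4π/11) → (-0.357002, -0.000000). Real part: -0.357002

-0.357002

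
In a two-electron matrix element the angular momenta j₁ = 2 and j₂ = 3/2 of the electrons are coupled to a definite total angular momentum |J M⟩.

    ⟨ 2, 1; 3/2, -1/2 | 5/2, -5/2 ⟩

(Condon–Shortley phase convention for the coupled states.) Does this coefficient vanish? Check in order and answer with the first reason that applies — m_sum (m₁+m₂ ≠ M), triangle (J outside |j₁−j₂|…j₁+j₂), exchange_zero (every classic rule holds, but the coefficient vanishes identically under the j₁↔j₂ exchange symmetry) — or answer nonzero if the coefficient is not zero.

m-sum: m₁+m₂ = 1+(-1/2) = 1/2, M = -5/2  ✗ ⇒ coefficient is 0

m_sum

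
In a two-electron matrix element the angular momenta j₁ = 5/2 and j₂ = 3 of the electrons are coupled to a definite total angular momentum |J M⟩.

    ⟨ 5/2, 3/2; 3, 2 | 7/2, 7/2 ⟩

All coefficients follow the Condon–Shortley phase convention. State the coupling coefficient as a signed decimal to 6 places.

-0.666667

triangle: 2!·3!·4!/10! = 288/3628800
(j±m)!: 4!·1!·5!·1!·7!·0! = 14515200
prefactor² = (2J+1)·Δ·N² = 9216
  k=1: −1/(1!·1!·0!·4!·3!·0!) = -1/144
Σ = -1/144  ⇒  CG² = 9216·(-1/144)² = 4/9
CG = −√(4/9) = -0.666667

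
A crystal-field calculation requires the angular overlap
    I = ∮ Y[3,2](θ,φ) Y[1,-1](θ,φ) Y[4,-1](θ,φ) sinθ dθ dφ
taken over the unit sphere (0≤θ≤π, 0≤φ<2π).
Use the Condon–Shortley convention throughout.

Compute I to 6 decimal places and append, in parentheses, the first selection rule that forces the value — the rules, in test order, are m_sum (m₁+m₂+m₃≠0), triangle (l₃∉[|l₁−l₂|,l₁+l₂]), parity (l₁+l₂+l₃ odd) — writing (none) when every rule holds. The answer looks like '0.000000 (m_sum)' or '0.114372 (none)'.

Rules hold: Σm=0, L=8 even, 2≤4≤4.
N = 7·3·9 = 189
Δ = 0!·6!·2!/9! = 1/252
Racah Σ t=0..0: t=0:+1/36 = 1/36
⇒ 3j(3 1 4; 0 0 0)² = 4/63, sgn +1
Racah Σ t=0..0: t=0:+1/240 = 1/240
⇒ 3j(3 1 4; 2 -1 -1)² = 1/84, sgn -1
4πI² = N·(3j₀)²·(3jₘ)² = 1/7
I = -1·√(0.142857/4π) = -0.10662181
No selection rule forces the value: the integral is nonzero (none).

-0.106622 (none)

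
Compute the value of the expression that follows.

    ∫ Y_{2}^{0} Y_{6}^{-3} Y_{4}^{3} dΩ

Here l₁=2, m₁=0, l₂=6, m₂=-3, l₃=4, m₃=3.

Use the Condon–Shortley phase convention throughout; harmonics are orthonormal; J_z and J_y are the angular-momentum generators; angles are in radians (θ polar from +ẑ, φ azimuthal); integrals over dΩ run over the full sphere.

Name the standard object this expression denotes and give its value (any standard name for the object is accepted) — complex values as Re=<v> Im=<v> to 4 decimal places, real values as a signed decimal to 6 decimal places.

Gaunt coefficient, -0.165283

This is a Gaunt coefficient — the integral of a triple product of spherical harmonics over the sphere.
Checks pass: Σm=0; 12 even; l₃=4∈[4,8].
(2·2+1)(2·6+1)(2·4+1) = 585
Δ: 4! 0! 8! / 13! → 1/6435
sum: t=2:+1/2304 = 1/2304
3j²(2 6 4; 0 0 0) = Δ·Π!·Σ² = 5/143  (sign +1)
sum: t=2:+1/20160 = 1/20160
3j²(2 6 4; 0 -3 3) = Δ·Π!·Σ² = 12/715  (sign -1)
combine: 4πI² = 585·5/143·12/715 = 540/1573
take √, sign -1: I = -0.16528277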